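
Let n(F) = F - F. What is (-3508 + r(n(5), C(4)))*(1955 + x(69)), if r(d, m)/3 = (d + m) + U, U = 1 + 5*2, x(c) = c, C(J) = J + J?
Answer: -6984824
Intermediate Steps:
C(J) = 2*J
U = 11 (U = 1 + 10 = 11)
n(F) = 0
r(d, m) = 33 + 3*d + 3*m (r(d, m) = 3*((d + m) + 11) = 3*(11 + d + m) = 33 + 3*d + 3*m)
(-3508 + r(n(5), C(4)))*(1955 + x(69)) = (-3508 + (33 + 3*0 + 3*(2*4)))*(1955 + 69) = (-3508 + (33 + 0 + 3*8))*2024 = (-3508 + (33 + 0 + 24))*2024 = (-3508 + 57)*2024 = -3451*2024 = -6984824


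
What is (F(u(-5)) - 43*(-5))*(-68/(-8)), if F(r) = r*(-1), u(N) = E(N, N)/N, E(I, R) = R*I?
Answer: 1870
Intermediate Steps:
E(I, R) = I*R
u(N) = N (u(N) = (N*N)/N = N²/N = N)
F(r) = -r
(F(u(-5)) - 43*(-5))*(-68/(-8)) = (-1*(-5) - 43*(-5))*(-68/(-8)) = (5 + 215)*(-68*(-⅛)) = 220*(17/2) = 1870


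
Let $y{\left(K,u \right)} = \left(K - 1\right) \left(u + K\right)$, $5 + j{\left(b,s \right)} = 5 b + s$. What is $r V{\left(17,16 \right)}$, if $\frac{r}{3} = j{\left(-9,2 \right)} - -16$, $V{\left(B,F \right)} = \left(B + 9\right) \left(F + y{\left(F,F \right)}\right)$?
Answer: $-1238016$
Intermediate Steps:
$j{\left(b,s \right)} = -5 + s + 5 b$ ($j{\left(b,s \right)} = -5 + \left(5 b + s\right) = -5 + \left(s + 5 b\right) = -5 + s + 5 b$)
$y{\left(K,u \right)} = \left(-1 + K\right) \left(K + u\right)$
$V{\left(B,F \right)} = \left(9 + B\right) \left(- F + 2 F^{2}\right)$ ($V{\left(B,F \right)} = \left(B + 9\right) \left(F + \left(F^{2} - F - F + F F\right)\right) = \left(9 + B\right) \left(F + \left(F^{2} - F - F + F^{2}\right)\right) = \left(9 + B\right) \left(F + \left(- 2 F + 2 F^{2}\right)\right) = \left(9 + B\right) \left(- F + 2 F^{2}\right)$)
$r = -96$ ($r = 3 \left(\left(-5 + 2 + 5 \left(-9\right)\right) - -16\right) = 3 \left(\left(-5 + 2 - 45\right) + 16\right) = 3 \left(-48 + 16\right) = 3 \left(-32\right) = -96$)
$r V{\left(17,16 \right)} = - 96 \cdot 16 \left(-9 - 17 + 18 \cdot 16 + 2 \cdot 17 \cdot 16\right) = - 96 \cdot 16 \left(-9 - 17 + 288 + 544\right) = - 96 \cdot 16 \cdot 806 = \left(-96\right) 12896 = -1238016$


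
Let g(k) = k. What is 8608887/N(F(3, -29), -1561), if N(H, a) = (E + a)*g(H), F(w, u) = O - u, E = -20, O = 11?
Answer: -2869629/21080 ≈ -136.13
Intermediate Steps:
F(w, u) = 11 - u
N(H, a) = H*(-20 + a) (N(H, a) = (-20 + a)*H = H*(-20 + a))
8608887/N(F(3, -29), -1561) = 8608887/(((11 - 1*(-29))*(-20 - 1561))) = 8608887/(((11 + 29)*(-1581))) = 8608887/((40*(-1581))) = 8608887/(-63240) = 8608887*(-1/63240) = -2869629/21080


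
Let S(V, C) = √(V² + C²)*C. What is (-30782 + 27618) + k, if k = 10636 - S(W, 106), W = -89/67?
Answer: 7472 - 530*√2017853/67 ≈ -3764.9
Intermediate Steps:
W = -89/67 (W = -89*1/67 = -89/67 ≈ -1.3284)
S(V, C) = C*√(C² + V²) (S(V, C) = √(C² + V²)*C = C*√(C² + V²))
k = 10636 - 530*√2017853/67 (k = 10636 - 106*√(106² + (-89/67)²) = 10636 - 106*√(11236 + 7921/4489) = 10636 - 106*√(50446325/4489) = 10636 - 106*5*√2017853/67 = 10636 - 530*√2017853/67 ≈ -600.88)
(-30782 + 27618) + k = (-30782 + 27618) + (10636 - 530*√2017853/67) = -3164 + (10636 - 530*√2017853/67) = 7472 - 530*√2017853/67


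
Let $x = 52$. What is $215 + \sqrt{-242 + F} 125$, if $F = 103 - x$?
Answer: $215 + 125 i \sqrt{191} \approx 215.0 + 1727.5 i$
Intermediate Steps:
$F = 51$ ($F = 103 - 52 = 51$)
$215 + \sqrt{-242 + F} 125 = 215 + \sqrt{-242 + 51} \cdot 125 = 215 + \sqrt{-191} \cdot 125 = 215 + i \sqrt{191} \cdot 125 = 215 + 125 i \sqrt{191}$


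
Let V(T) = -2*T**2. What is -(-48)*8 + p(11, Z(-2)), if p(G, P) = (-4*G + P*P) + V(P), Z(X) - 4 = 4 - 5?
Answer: 331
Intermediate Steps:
Z(X) = 3 (Z(X) = 4 + (4 - 5) = 4 - 1 = 3)
p(G, P) = -P**2 - 4*G (p(G, P) = (-4*G + P*P) - 2*P**2 = (-4*G + P**2) - 2*P**2 = (P**2 - 4*G) - 2*P**2 = -P**2 - 4*G)
-(-48)*8 + p(11, Z(-2)) = -(-48)*8 + (-1*3**2 - 4*11) = -24*(-16) + (-1*9 - 44) = 384 + (-9 - 44) = 384 - 53 = 331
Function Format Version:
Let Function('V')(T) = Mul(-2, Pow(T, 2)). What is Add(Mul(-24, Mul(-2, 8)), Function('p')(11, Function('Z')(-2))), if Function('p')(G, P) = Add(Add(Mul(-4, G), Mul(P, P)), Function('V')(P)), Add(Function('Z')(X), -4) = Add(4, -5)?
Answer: 331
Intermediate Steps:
Function('Z')(X) = 3 (Function('Z')(X) = Add(4, Add(4, -5)) = Add(4, -1) = 3)
Function('p')(G, P) = Add(Mul(-1, Pow(P, 2)), Mul(-4, G)) (Function('p')(G, P) = Add(Add(Mul(-4, G), Mul(P, P)), Mul(-2, Pow(P, 2))) = Add(Add(Mul(-4, G), Pow(P, 2)), Mul(-2, Pow(P, 2))) = Add(Add(Pow(P, 2), Mul(-4, G)), Mul(-2, Pow(P, 2))) = Add(Mul(-1, Pow(P, 2)), Mul(-4, G)))
Add(Mul(-24, Mul(-2, 8)), Function('p')(11, Function('Z')(-2))) = Add(Mul(-24, Mul(-2, 8)), Add(Mul(-1, Pow(3, 2)), Mul(-4, 11))) = Add(Mul(-24, -16), Add(Mul(-1, 9), -44)) = Add(384, Add(-9, -44)) = Add(384, -53) = 331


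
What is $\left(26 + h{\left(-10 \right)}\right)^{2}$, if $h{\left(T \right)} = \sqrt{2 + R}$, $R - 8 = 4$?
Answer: $\left(26 + \sqrt{14}\right)^{2} \approx 884.57$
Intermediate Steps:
$R = 12$ ($R = 8 + 4 = 12$)
$h{\left(T \right)} = \sqrt{14}$ ($h{\left(T \right)} = \sqrt{2 + 12} = \sqrt{14}$)
$\left(26 + h{\left(-10 \right)}\right)^{2} = \left(26 + \sqrt{14}\right)^{2}$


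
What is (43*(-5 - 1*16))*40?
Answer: -36120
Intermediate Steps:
(43*(-5 - 1*16))*40 = (43*(-5 - 16))*40 = (43*(-21))*40 = -903*40 = -36120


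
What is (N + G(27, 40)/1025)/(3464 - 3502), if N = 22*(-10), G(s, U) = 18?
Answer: 112741/19475 ≈ 5.7890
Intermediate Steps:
N = -220
(N + G(27, 40)/1025)/(3464 - 3502) = (-220 + 18/1025)/(3464 - 3502) = (-220 + 18*(1/1025))/(-38) = (-220 + 18/1025)*(-1/38) = -225482/1025*(-1/38) = 112741/19475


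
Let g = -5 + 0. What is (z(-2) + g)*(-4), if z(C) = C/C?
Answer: 16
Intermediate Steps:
g = -5
z(C) = 1
(z(-2) + g)*(-4) = (1 - 5)*(-4) = -4*(-4) = 16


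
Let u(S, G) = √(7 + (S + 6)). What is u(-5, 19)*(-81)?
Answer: -162*√2 ≈ -229.10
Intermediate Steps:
u(S, G) = √(13 + S) (u(S, G) = √(7 + (6 + S)) = √(13 + S))
u(-5, 19)*(-81) = √(13 - 5)*(-81) = √8*(-81) = (2*√2)*(-81) = -162*√2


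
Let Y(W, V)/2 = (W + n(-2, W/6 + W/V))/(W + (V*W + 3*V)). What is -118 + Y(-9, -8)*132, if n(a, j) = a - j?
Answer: -2469/13 ≈ -189.92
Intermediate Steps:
Y(W, V) = 2*(-2 + 5*W/6 - W/V)/(W + 3*V + V*W) (Y(W, V) = 2*((W + (-2 - (W/6 + W/V)))/(W + (V*W + 3*V))) = 2*((W + (-2 - (W*(1/6) + W/V)))/(W + (3*V + V*W))) = 2*((W + (-2 - (W/6 + W/V)))/(W + 3*V + V*W)) = 2*((W + (-2 + (-W/6 - W/V)))/(W + 3*V + V*W)) = 2*((W + (-2 - W/6 - W/V))/(W + 3*V + V*W)) = 2*((-2 + 5*W/6 - W/V)/(W + 3*V + V*W)) = 2*(-2 + 5*W/6 - W/V)/(W + 3*V + V*W))
-118 + Y(-9, -8)*132 = -118 + ((1/3)*(-6*(-9) - 1*(-8)*(12 - 5*(-9)))/(-8*(-9 + 3*(-8) - 8*(-9))))*132 = -118 + ((1/3)*(-1/8)*(54 - 1*(-8)*(12 + 45))/(-9 - 24 + 72))*132 = -118 + ((1/3)*(-1/8)*(54 - 1*(-8)*57)/39)*132 = -118 + ((1/3)*(-1/8)*(1/39)*(54 + 456))*132 = -118 + ((1/3)*(-1/8)*(1/39)*510)*132 = -118 - 85/156*132 = -118 - 935/13 = -2469/13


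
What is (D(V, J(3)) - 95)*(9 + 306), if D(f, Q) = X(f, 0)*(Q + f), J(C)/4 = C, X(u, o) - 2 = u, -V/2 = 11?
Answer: 33075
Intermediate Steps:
V = -22 (V = -2*11 = -22)
X(u, o) = 2 + u
J(C) = 4*C
D(f, Q) = (2 + f)*(Q + f)
(D(V, J(3)) - 95)*(9 + 306) = ((2 - 22)*(4*3 - 22) - 95)*(9 + 306) = (-20*(12 - 22) - 95)*315 = (-20*(-10) - 95)*315 = (200 - 95)*315 = 105*315 = 33075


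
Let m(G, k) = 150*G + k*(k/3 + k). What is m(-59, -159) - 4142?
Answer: 20716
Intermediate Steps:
m(G, k) = 150*G + 4*k²/3 (m(G, k) = 150*G + k*(k*(⅓) + k) = 150*G + k*(k/3 + k) = 150*G + k*(4*k/3) = 150*G + 4*k²/3)
m(-59, -159) - 4142 = (150*(-59) + (4/3)*(-159)²) - 4142 = (-8850 + (4/3)*25281) - 4142 = (-8850 + 33708) - 4142 = 24858 - 4142 = 20716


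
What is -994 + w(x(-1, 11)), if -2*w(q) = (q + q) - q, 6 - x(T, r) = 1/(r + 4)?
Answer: -29909/30 ≈ -996.97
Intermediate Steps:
x(T, r) = 6 - 1/(4 + r) (x(T, r) = 6 - 1/(r + 4) = 6 - 1/(4 + r))
w(q) = -q/2 (w(q) = -((q + q) - q)/2 = -(2*q - q)/2 = -q/2)
-994 + w(x(-1, 11)) = -994 - (23 + 6*11)/(2*(4 + 11)) = -994 - (23 + 66)/(2*15) = -994 - 89/30 = -29909/30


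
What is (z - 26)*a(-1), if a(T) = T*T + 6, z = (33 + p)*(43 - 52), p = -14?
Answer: -1379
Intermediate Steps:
z = -171 (z = (33 - 14)*(43 - 52) = 19*(-9) = -171)
a(T) = 6 + T**2 (a(T) = T**2 + 6 = 6 + T**2)
(z - 26)*a(-1) = (-171 - 26)*(6 + (-1)**2) = -197*(6 + 1) = -197*7 = -1379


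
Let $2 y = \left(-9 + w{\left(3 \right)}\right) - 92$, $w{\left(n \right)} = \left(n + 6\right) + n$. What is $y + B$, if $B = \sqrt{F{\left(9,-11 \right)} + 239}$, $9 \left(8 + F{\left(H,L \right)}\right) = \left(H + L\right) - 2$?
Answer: $- \frac{89}{2} + \frac{5 \sqrt{83}}{3} \approx -29.316$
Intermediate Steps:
$w{\left(n \right)} = 6 + 2 n$ ($w{\left(n \right)} = \left(6 + n\right) + n = 6 + 2 n$)
$F{\left(H,L \right)} = - \frac{74}{9} + \frac{H}{9} + \frac{L}{9}$ ($F{\left(H,L \right)} = -8 + \frac{\left(H + L\right) - 2}{9} = -8 + \frac{-2 + H + L}{9} = -8 + \left(- \frac{2}{9} + \frac{H}{9} + \frac{L}{9}\right) = - \frac{74}{9} + \frac{H}{9} + \frac{L}{9}$)
$y = - \frac{89}{2}$ ($y = \frac{\left(-9 + \left(6 + 2 \cdot 3\right)\right) - 92}{2} = \frac{\left(-9 + \left(6 + 6\right)\right) - 92}{2} = \frac{\left(-9 + 12\right) - 92}{2} = \frac{3 - 92}{2} = \frac{1}{2} \left(-89\right) = - \frac{89}{2} \approx -44.5$)
$B = \frac{5 \sqrt{83}}{3}$ ($B = \sqrt{\left(- \frac{74}{9} + \frac{1}{9} \cdot 9 + \frac{1}{9} \left(-11\right)\right) + 239} = \sqrt{\left(- \frac{74}{9} + 1 - \frac{11}{9}\right) + 239} = \sqrt{- \frac{76}{9} + 239} = \sqrt{\frac{2075}{9}} = \frac{5 \sqrt{83}}{3} \approx 15.184$)
$y + B = - \frac{89}{2} + \frac{5 \sqrt{83}}{3}$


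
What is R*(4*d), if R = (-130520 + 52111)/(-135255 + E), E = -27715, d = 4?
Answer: 627272/81485 ≈ 7.6980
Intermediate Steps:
R = 78409/162970 (R = (-130520 + 52111)/(-135255 - 27715) = -78409/(-162970) = -78409*(-1/162970) = 78409/162970 ≈ 0.48113)
R*(4*d) = 78409*(4*4)/162970 = (78409/162970)*16 = 627272/81485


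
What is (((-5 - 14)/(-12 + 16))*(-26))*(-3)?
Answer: -741/2 ≈ -370.50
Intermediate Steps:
(((-5 - 14)/(-12 + 16))*(-26))*(-3) = (-19/4*(-26))*(-3) = (-19*1/4*(-26))*(-3) = -19/4*(-26)*(-3) = (247/2)*(-3) = -741/2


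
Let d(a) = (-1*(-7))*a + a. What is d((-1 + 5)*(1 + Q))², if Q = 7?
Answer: 65536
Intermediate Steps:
d(a) = 8*a (d(a) = 7*a + a = 8*a)
d((-1 + 5)*(1 + Q))² = (8*((-1 + 5)*(1 + 7)))² = (8*(4*8))² = (8*32)² = 256² = 65536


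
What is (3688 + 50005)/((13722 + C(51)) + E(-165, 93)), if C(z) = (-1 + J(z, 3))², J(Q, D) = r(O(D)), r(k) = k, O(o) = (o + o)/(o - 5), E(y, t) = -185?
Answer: 53693/13553 ≈ 3.9617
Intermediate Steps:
O(o) = 2*o/(-5 + o) (O(o) = (2*o)/(-5 + o) = 2*o/(-5 + o))
J(Q, D) = 2*D/(-5 + D)
C(z) = 16 (C(z) = (-1 + 2*3/(-5 + 3))² = (-1 + 2*3/(-2))² = (-1 + 2*3*(-½))² = (-1 - 3)² = (-4)² = 16)
(3688 + 50005)/((13722 + C(51)) + E(-165, 93)) = (3688 + 50005)/((13722 + 16) - 185) = 53693/(13738 - 185) = 53693/13553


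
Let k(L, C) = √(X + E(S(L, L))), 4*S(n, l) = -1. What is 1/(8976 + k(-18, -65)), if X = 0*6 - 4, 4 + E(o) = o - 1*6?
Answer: 11968/107424787 - 2*I*√57/322274361 ≈ 0.00011141 - 4.6853e-8*I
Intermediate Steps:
S(n, l) = -¼ (S(n, l) = (¼)*(-1) = -¼)
E(o) = -10 + o (E(o) = -4 + (o - 1*6) = -4 + (o - 6) = -4 + (-6 + o) = -10 + o)
X = -4 (X = 0 - 4 = -4)
k(L, C) = I*√57/2 (k(L, C) = √(-4 + (-10 - ¼)) = √(-4 - 41/4) = √(-57/4) = I*√57/2)
1/(8976 + k(-18, -65)) = 1/(8976 + I*√57/2)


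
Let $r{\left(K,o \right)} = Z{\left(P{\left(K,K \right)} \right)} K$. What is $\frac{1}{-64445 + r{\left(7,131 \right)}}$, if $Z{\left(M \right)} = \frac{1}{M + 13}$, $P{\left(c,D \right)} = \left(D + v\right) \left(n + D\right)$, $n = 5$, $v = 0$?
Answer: $- \frac{97}{6251158} \approx -1.5517 \cdot 10^{-5}$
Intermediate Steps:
$P{\left(c,D \right)} = D \left(5 + D\right)$ ($P{\left(c,D \right)} = \left(D + 0\right) \left(5 + D\right) = D \left(5 + D\right)$)
$Z{\left(M \right)} = \frac{1}{13 + M}$
$r{\left(K,o \right)} = \frac{K}{13 + K \left(5 + K\right)}$
$\frac{1}{-64445 + r{\left(7,131 \right)}} = \frac{1}{-64445 + \frac{7}{13 + 7^{2} + 5 \cdot 7}} = \frac{1}{-64445 + \frac{7}{13 + 49 + 35}} = \frac{1}{-64445 + \frac{7}{97}} = \frac{1}{- \frac{6251158}{97}} = - \frac{97}{6251158}$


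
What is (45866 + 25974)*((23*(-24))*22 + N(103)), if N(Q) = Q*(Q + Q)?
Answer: 651876160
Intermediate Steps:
N(Q) = 2*Q² (N(Q) = Q*(2*Q) = 2*Q²)
(45866 + 25974)*((23*(-24))*22 + N(103)) = (45866 + 25974)*((23*(-24))*22 + 2*103²) = 71840*(-552*22 + 2*10609) = 71840*(-12144 + 21218) = 71840*9074 = 651876160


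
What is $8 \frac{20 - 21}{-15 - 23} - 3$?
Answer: $- \frac{53}{19} \approx -2.7895$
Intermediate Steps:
$8 \frac{20 - 21}{-15 - 23} - 3 = 8 \left(- \frac{1}{-38}\right) - 3 = 8 \left(\left(-1\right) \left(- \frac{1}{38}\right)\right) - 3 = 8 \cdot \frac{1}{38} - 3 = \frac{4}{19} - 3 = - \frac{53}{19}$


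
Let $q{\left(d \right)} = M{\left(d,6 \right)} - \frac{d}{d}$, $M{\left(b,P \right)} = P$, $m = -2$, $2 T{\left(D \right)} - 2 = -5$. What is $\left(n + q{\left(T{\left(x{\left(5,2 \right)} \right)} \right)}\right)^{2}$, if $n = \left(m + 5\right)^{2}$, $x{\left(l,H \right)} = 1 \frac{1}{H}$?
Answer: $196$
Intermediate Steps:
$x{\left(l,H \right)} = \frac{1}{H}$
$T{\left(D \right)} = - \frac{3}{2}$ ($T{\left(D \right)} = 1 + \frac{1}{2} \left(-5\right) = 1 - \frac{5}{2} = - \frac{3}{2}$)
$q{\left(d \right)} = 5$ ($q{\left(d \right)} = 6 - \frac{d}{d} = 6 - 1 = 5$)
$n = 9$ ($n = \left(-2 + 5\right)^{2} = 3^{2} = 9$)
$\left(n + q{\left(T{\left(x{\left(5,2 \right)} \right)} \right)}\right)^{2} = \left(9 + 5\right)^{2} = 14^{2} = 196$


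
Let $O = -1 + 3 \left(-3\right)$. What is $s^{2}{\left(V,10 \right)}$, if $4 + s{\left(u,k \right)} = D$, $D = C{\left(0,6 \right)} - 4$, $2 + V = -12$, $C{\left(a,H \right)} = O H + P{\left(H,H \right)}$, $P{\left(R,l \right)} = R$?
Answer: $3844$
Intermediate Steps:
$O = -10$ ($O = -1 - 9 = -10$)
$C{\left(a,H \right)} = - 9 H$ ($C{\left(a,H \right)} = - 10 H + H = - 9 H$)
$V = -14$ ($V = -2 - 12 = -14$)
$D = -58$ ($D = \left(-9\right) 6 - 4 = -54 - 4 = -58$)
$s{\left(u,k \right)} = -62$ ($s{\left(u,k \right)} = -4 - 58 = -62$)
$s^{2}{\left(V,10 \right)} = \left(-62\right)^{2} = 3844$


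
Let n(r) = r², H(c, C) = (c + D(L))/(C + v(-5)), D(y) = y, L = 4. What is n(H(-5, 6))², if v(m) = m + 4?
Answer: 1/625 ≈ 0.0016000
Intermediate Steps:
v(m) = 4 + m
H(c, C) = (4 + c)/(-1 + C) (H(c, C) = (c + 4)/(C + (4 - 5)) = (4 + c)/(C - 1) = (4 + c)/(-1 + C))
n(H(-5, 6))² = (((4 - 5)/(-1 + 6))²)² = ((-1/5)²)² = (((⅕)*(-1))²)² = ((-⅕)²)² = (1/25)² = 1/625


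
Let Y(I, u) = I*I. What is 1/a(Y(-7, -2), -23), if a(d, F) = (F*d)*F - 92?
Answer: 1/25829 ≈ 3.8716e-5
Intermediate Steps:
Y(I, u) = I²
a(d, F) = -92 + d*F² (a(d, F) = d*F² - 92 = -92 + d*F²)
1/a(Y(-7, -2), -23) = 1/(-92 + (-7)²*(-23)²) = 1/(-92 + 49*529) = 1/(-92 + 25921) = 1/25829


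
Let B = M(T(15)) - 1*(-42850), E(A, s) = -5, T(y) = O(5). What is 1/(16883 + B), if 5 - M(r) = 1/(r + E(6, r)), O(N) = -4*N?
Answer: 25/1493451 ≈ 1.6740e-5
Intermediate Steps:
T(y) = -20 (T(y) = -4*5 = -20)
M(r) = 5 - 1/(-5 + r) (M(r) = 5 - 1/(r - 5) = 5 - 1/(-5 + r))
B = 1071376/25 (B = (-26 + 5*(-20))/(-5 - 20) - 1*(-42850) = (-26 - 100)/(-25) + 42850 = -1/25*(-126) + 42850 = 126/25 + 42850 = 1071376/25 ≈ 42855.)
1/(16883 + B) = 1/(16883 + 1071376/25) = 1/(1493451/25) = 25/1493451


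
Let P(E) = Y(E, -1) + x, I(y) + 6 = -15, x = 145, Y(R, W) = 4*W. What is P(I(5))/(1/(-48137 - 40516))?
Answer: -12500073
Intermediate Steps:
I(y) = -21 (I(y) = -6 - 15 = -21)
P(E) = 141 (P(E) = 4*(-1) + 145 = -4 + 145 = 141)
P(I(5))/(1/(-48137 - 40516)) = 141/(1/(-48137 - 40516)) = 141/(1/(-88653)) = 141/(-1/88653) = 141*(-88653) = -12500073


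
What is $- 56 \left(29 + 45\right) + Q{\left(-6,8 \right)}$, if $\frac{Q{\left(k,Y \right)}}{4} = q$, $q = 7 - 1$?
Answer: $-4120$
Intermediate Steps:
$q = 6$ ($q = 7 - 1 = 6$)
$Q{\left(k,Y \right)} = 24$ ($Q{\left(k,Y \right)} = 4 \cdot 6 = 24$)
$- 56 \left(29 + 45\right) + Q{\left(-6,8 \right)} = - 56 \left(29 + 45\right) + 24 = \left(-56\right) 74 + 24 = -4144 + 24 = -4120$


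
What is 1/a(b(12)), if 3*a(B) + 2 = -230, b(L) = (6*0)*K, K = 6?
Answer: -3/232 ≈ -0.012931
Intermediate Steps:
b(L) = 0 (b(L) = (6*0)*6 = 0*6 = 0)
a(B) = -232/3 (a(B) = -⅔ + (⅓)*(-230) = -⅔ - 230/3 = -232/3)
1/a(b(12)) = 1/(-232/3) = -3/232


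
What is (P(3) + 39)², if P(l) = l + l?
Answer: 2025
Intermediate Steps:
P(l) = 2*l
(P(3) + 39)² = (2*3 + 39)² = (6 + 39)² = 45² = 2025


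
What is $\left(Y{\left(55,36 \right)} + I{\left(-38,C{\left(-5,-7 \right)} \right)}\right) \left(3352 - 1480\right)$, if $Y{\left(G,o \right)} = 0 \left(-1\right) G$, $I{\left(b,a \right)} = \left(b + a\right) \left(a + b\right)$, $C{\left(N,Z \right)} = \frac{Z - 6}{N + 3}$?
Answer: $1857492$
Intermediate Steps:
$C{\left(N,Z \right)} = \frac{-6 + Z}{3 + N}$
$I{\left(b,a \right)} = \left(a + b\right)^{2}$ ($I{\left(b,a \right)} = \left(a + b\right) \left(a + b\right) = \left(a + b\right)^{2}$)
$Y{\left(G,o \right)} = 0$ ($Y{\left(G,o \right)} = 0 G = 0$)
$\left(Y{\left(55,36 \right)} + I{\left(-38,C{\left(-5,-7 \right)} \right)}\right) \left(3352 - 1480\right) = \left(0 + \left(\frac{-6 - 7}{3 - 5} - 38\right)^{2}\right) \left(3352 - 1480\right) = \left(0 + \left(\frac{1}{-2} \left(-13\right) - 38\right)^{2}\right) 1872 = \left(0 + \left(\left(- \frac{1}{2}\right) \left(-13\right) - 38\right)^{2}\right) 1872 = \left(0 + \left(\frac{13}{2} - 38\right)^{2}\right) 1872 = \left(0 + \left(- \frac{63}{2}\right)^{2}\right) 1872 = \left(0 + \frac{3969}{4}\right) 1872 = \frac{3969}{4} \cdot 1872 = 1857492$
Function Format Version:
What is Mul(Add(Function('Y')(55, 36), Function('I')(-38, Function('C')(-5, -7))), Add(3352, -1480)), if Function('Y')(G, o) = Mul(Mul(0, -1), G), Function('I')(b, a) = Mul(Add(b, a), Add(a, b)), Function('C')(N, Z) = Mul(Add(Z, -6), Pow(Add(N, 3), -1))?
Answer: 1857492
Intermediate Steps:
Function('C')(N, Z) = Mul(Pow(Add(3, N), -1), Add(-6, Z)) (Function('C')(N, Z) = Mul(Add(-6, Z), Pow(Add(3, N), -1)) = Mul(Pow(Add(3, N), -1), Add(-6, Z)))
Function('I')(b, a) = Pow(Add(a, b), 2) (Function('I')(b, a) = Mul(Add(a, b), Add(a, b)) = Pow(Add(a, b), 2))
Function('Y')(G, o) = 0 (Function('Y')(G, o) = Mul(0, G) = 0)
Mul(Add(Function('Y')(55, 36), Function('I')(-38, Function('C')(-5, -7))), Add(3352, -1480)) = Mul(Add(0, Pow(Add(Mul(Pow(Add(3, -5), -1), Add(-6, -7)), -38), 2)), Add(3352, -1480)) = Mul(Add(0, Pow(Add(Mul(Pow(-2, -1), -13), -38), 2)), 1872) = Mul(Add(0, Pow(Add(Mul(Rational(-1, 2), -13), -38), 2)), 1872) = Mul(Add(0, Pow(Add(Rational(13, 2), -38), 2)), 1872) = Mul(Add(0, Pow(Rational(-63, 2), 2)), 1872) = Mul(Add(0, Rational(3969, 4)), 1872) = Mul(Rational(3969, 4), 1872) = 1857492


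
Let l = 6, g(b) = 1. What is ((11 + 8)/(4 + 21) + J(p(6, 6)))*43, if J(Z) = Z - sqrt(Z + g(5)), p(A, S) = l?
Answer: 7267/25 - 43*sqrt(7) ≈ 176.91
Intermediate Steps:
p(A, S) = 6
J(Z) = Z - sqrt(1 + Z) (J(Z) = Z - sqrt(Z + 1) = Z - sqrt(1 + Z))
((11 + 8)/(4 + 21) + J(p(6, 6)))*43 = ((11 + 8)/(4 + 21) + (6 - sqrt(1 + 6)))*43 = (19/25 + (6 - sqrt(7)))*43 = (169/25 - sqrt(7))*43 = 7267/25 - 43*sqrt(7)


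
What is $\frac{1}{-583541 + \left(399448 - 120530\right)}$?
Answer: $- \frac{1}{304623} \approx -3.2827 \cdot 10^{-6}$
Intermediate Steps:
$\frac{1}{-583541 + \left(399448 - 120530\right)} = \frac{1}{-583541 + 278918} = \frac{1}{-304623} = - \frac{1}{304623}$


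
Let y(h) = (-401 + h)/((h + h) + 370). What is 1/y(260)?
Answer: -890/141 ≈ -6.3121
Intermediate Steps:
y(h) = (-401 + h)/(370 + 2*h) (y(h) = (-401 + h)/(2*h + 370) = (-401 + h)/(370 + 2*h))
1/y(260) = 1/((-401 + 260)/(2*(185 + 260))) = 1/((1/2)*(-141)/445) = 1/((1/2)*(1/445)*(-141)) = 1/(-141/890) = -890/141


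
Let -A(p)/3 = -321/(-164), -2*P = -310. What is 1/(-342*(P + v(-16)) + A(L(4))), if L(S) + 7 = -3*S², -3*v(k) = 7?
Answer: -164/8563731 ≈ -1.9151e-5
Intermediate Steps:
P = 155 (P = -½*(-310) = 155)
v(k) = -7/3 (v(k) = -⅓*7 = -7/3)
L(S) = -7 - 3*S²
A(p) = -963/164 (A(p) = -(-963)/(-164) = -(-963)*(-1)/164 = -3*321/164 = -963/164)
1/(-342*(P + v(-16)) + A(L(4))) = 1/(-342*(155 - 7/3) - 963/164) = 1/(-342*458/3 - 963/164) = 1/(-52212 - 963/164) = 1/(-8563731/164) = -164/8563731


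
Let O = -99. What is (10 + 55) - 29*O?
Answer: 2936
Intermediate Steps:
(10 + 55) - 29*O = (10 + 55) - 29*(-99) = 65 + 2871 = 2936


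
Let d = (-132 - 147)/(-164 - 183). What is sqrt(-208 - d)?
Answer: I*sqrt(25141885)/347 ≈ 14.45*I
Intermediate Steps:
d = 279/347 (d = -279/(-347) = -279*(-1/347) = 279/347 ≈ 0.80403)
sqrt(-208 - d) = sqrt(-208 - 1*279/347) = sqrt(-208 - 279/347) = sqrt(-72455/347) = I*sqrt(25141885)/347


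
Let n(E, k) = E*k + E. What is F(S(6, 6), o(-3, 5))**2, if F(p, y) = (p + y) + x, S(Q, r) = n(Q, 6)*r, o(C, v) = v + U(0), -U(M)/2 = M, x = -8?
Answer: 62001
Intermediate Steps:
U(M) = -2*M
n(E, k) = E + E*k
o(C, v) = v (o(C, v) = v - 2*0 = v + 0 = v)
S(Q, r) = 7*Q*r (S(Q, r) = (Q*(1 + 6))*r = (Q*7)*r = (7*Q)*r = 7*Q*r)
F(p, y) = -8 + p + y (F(p, y) = (p + y) - 8 = -8 + p + y)
F(S(6, 6), o(-3, 5))**2 = (-8 + 7*6*6 + 5)**2 = (-8 + 252 + 5)**2 = 249**2 = 62001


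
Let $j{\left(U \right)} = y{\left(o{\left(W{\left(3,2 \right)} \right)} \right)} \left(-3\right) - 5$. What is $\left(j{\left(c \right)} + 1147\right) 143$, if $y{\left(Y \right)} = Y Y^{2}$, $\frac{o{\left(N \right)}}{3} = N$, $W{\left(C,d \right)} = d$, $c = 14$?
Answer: $70642$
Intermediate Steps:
$o{\left(N \right)} = 3 N$
$y{\left(Y \right)} = Y^{3}$
$j{\left(U \right)} = -653$ ($j{\left(U \right)} = \left(3 \cdot 2\right)^{3} \left(-3\right) - 5 = 6^{3} \left(-3\right) - 5 = 216 \left(-3\right) - 5 = -648 - 5 = -653$)
$\left(j{\left(c \right)} + 1147\right) 143 = \left(-653 + 1147\right) 143 = 494 \cdot 143 = 70642$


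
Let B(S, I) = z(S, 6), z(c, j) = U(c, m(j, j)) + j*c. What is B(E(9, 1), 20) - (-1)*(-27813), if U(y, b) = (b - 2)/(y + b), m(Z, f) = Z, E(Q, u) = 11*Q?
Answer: -2857991/105 ≈ -27219.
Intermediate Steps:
U(y, b) = (-2 + b)/(b + y)
z(c, j) = c*j + (-2 + j)/(c + j) (z(c, j) = (-2 + j)/(j + c) + j*c = (-2 + j)/(c + j) + c*j = c*j + (-2 + j)/(c + j))
B(S, I) = (4 + 6*S*(6 + S))/(6 + S) (B(S, I) = (-2 + 6 + S*6*(S + 6))/(S + 6) = (-2 + 6 + S*6*(6 + S))/(6 + S) = (-2 + 6 + 6*S*(6 + S))/(6 + S) = (4 + 6*S*(6 + S))/(6 + S))
B(E(9, 1), 20) - (-1)*(-27813) = 2*(2 + 3*(11*9)*(6 + 11*9))/(6 + 11*9) - (-1)*(-27813) = 2*(2 + 3*99*(6 + 99))/(6 + 99) - 1*27813 = 2*(2 + 3*99*105)/105 - 27813 = 2*(1/105)*(2 + 31185) - 27813 = 2*(1/105)*31187 - 27813 = 62374/105 - 27813 = -2857991/105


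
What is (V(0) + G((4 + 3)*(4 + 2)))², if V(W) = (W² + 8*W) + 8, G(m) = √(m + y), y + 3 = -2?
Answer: (8 + √37)² ≈ 198.32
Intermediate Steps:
y = -5 (y = -3 - 2 = -5)
G(m) = √(-5 + m) (G(m) = √(m - 5) = √(-5 + m))
V(W) = 8 + W² + 8*W
(V(0) + G((4 + 3)*(4 + 2)))² = ((8 + 0² + 8*0) + √(-5 + (4 + 3)*(4 + 2)))² = ((8 + 0 + 0) + √(-5 + 7*6))² = (8 + √(-5 + 42))² = (8 + √37)²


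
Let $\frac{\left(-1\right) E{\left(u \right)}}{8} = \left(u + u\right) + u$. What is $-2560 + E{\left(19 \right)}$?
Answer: $-3016$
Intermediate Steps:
$E{\left(u \right)} = - 24 u$ ($E{\left(u \right)} = - 8 \left(\left(u + u\right) + u\right) = - 8 \left(2 u + u\right) = - 8 \cdot 3 u = - 24 u$)
$-2560 + E{\left(19 \right)} = -2560 - 456 = -3016$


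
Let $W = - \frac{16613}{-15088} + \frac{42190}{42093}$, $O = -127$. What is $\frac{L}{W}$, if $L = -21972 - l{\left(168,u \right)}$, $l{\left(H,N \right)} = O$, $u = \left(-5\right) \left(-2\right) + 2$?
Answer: $- \frac{13873741674480}{1335853729} \approx -10386.0$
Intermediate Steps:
$u = 12$ ($u = 10 + 2 = 12$)
$l{\left(H,N \right)} = -127$
$L = -21845$ ($L = -21972 - -127 = -21972 + 127 = -21845$)
$W = \frac{1335853729}{635099184}$ ($W = \left(-16613\right) \left(- \frac{1}{15088}\right) + 42190 \cdot \frac{1}{42093} = \frac{16613}{15088} + \frac{42190}{42093} = \frac{1335853729}{635099184} \approx 2.1034$)
$\frac{L}{W} = - \frac{21845}{\frac{1335853729}{635099184}} = \left(-21845\right) \frac{635099184}{1335853729} = - \frac{13873741674480}{1335853729}$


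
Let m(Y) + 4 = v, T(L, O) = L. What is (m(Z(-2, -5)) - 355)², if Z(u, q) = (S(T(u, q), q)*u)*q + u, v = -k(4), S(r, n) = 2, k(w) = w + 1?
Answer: 132496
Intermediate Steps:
k(w) = 1 + w
v = -5 (v = -(1 + 4) = -1*5 = -5)
Z(u, q) = u + 2*q*u (Z(u, q) = (2*u)*q + u = 2*q*u + u = u + 2*q*u)
m(Y) = -9 (m(Y) = -4 - 5 = -9)
(m(Z(-2, -5)) - 355)² = (-9 - 355)² = (-364)² = 132496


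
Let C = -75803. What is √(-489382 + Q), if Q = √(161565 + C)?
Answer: √(-489382 + √85762) ≈ 699.35*I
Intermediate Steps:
Q = √85762 (Q = √(161565 - 75803) = √85762 ≈ 292.85)
√(-489382 + Q) = √(-489382 + √85762)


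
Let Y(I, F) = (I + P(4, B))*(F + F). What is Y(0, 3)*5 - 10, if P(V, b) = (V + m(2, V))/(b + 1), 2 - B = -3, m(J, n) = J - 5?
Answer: -5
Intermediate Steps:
m(J, n) = -5 + J
B = 5 (B = 2 - 1*(-3) = 2 + 3 = 5)
P(V, b) = (-3 + V)/(1 + b) (P(V, b) = (V + (-5 + 2))/(b + 1) = (V - 3)/(1 + b) = (-3 + V)/(1 + b))
Y(I, F) = 2*F*(⅙ + I) (Y(I, F) = (I + (-3 + 4)/(1 + 5))*(F + F) = (I + 1/6)*(2*F) = (I + (⅙)*1)*(2*F) = (I + ⅙)*(2*F) = (⅙ + I)*(2*F) = 2*F*(⅙ + I))
Y(0, 3)*5 - 10 = ((⅓)*3*(1 + 6*0))*5 - 10 = ((⅓)*3*(1 + 0))*5 - 10 = ((⅓)*3*1)*5 - 10 = 1*5 - 10 = 5 - 10 = -5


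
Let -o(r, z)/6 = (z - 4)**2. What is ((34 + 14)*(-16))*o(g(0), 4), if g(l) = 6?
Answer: 0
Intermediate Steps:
o(r, z) = -6*(-4 + z)**2 (o(r, z) = -6*(z - 4)**2 = -6*(-4 + z)**2)
((34 + 14)*(-16))*o(g(0), 4) = ((34 + 14)*(-16))*(-6*(-4 + 4)**2) = (48*(-16))*(-6*0**2) = -(-4608)*0 = -768*0 = 0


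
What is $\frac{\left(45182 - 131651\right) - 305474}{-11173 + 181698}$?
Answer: $- \frac{391943}{170525} \approx -2.2985$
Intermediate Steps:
$\frac{\left(45182 - 131651\right) - 305474}{-11173 + 181698} = \frac{-86469 - 305474}{170525} = \left(-391943\right) \frac{1}{170525} = - \frac{391943}{170525}$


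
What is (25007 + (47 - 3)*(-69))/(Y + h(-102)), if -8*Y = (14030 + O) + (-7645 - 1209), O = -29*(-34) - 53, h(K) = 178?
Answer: -175768/4685 ≈ -37.517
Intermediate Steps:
O = 933 (O = 986 - 53 = 933)
Y = -6109/8 (Y = -((14030 + 933) + (-7645 - 1209))/8 = -(14963 - 8854)/8 = -⅛*6109 = -6109/8 ≈ -763.63)
(25007 + (47 - 3)*(-69))/(Y + h(-102)) = (25007 + (47 - 3)*(-69))/(-6109/8 + 178) = (25007 + 44*(-69))/(-4685/8) = (25007 - 3036)*(-8/4685) = 21971*(-8/4685) = -175768/4685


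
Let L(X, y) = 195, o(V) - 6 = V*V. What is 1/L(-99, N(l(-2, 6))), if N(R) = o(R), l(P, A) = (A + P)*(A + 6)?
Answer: 1/195 ≈ 0.0051282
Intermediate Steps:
o(V) = 6 + V² (o(V) = 6 + V*V = 6 + V²)
l(P, A) = (6 + A)*(A + P) (l(P, A) = (A + P)*(6 + A) = (6 + A)*(A + P))
N(R) = 6 + R²
1/L(-99, N(l(-2, 6))) = 1/195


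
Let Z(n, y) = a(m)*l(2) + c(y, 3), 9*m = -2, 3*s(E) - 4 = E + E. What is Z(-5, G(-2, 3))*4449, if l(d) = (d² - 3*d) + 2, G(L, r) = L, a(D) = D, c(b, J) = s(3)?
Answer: 14830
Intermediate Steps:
s(E) = 4/3 + 2*E/3 (s(E) = 4/3 + (E + E)/3 = 4/3 + (2*E)/3 = 4/3 + 2*E/3)
c(b, J) = 10/3 (c(b, J) = 4/3 + (⅔)*3 = 4/3 + 2 = 10/3)
m = -2/9 (m = (⅑)*(-2) = -2/9 ≈ -0.22222)
l(d) = 2 + d² - 3*d
Z(n, y) = 10/3 (Z(n, y) = -2*(2 + 2² - 3*2)/9 + 10/3 = -2*(2 + 4 - 6)/9 + 10/3 = -2/9*0 + 10/3 = 0 + 10/3 = 10/3)
Z(-5, G(-2, 3))*4449 = (10/3)*4449 = 14830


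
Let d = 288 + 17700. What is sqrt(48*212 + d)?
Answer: 2*sqrt(7041) ≈ 167.82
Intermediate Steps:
d = 17988
sqrt(48*212 + d) = sqrt(48*212 + 17988) = sqrt(10176 + 17988) = sqrt(28164) = 2*sqrt(7041)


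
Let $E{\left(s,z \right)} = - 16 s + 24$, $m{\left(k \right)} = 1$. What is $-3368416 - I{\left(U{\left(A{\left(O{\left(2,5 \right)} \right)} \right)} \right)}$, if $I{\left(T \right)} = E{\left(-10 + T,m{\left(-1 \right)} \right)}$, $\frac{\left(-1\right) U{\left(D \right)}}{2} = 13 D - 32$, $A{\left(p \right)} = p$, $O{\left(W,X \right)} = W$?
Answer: $-3368408$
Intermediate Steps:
$U{\left(D \right)} = 64 - 26 D$ ($U{\left(D \right)} = - 2 \left(13 D - 32\right) = - 2 \left(-32 + 13 D\right) = 64 - 26 D$)
$E{\left(s,z \right)} = 24 - 16 s$
$I{\left(T \right)} = 184 - 16 T$ ($I{\left(T \right)} = 24 - 16 \left(-10 + T\right) = 24 - \left(-160 + 16 T\right) = 184 - 16 T$)
$-3368416 - I{\left(U{\left(A{\left(O{\left(2,5 \right)} \right)} \right)} \right)} = -3368416 - \left(184 - 16 \left(64 - 52\right)\right) = -3368416 - \left(184 - 192\right) = -3368416 - -8 = -3368416 + 8 = -3368408$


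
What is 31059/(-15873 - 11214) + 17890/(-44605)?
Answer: -124664875/80547709 ≈ -1.5477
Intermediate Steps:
31059/(-15873 - 11214) + 17890/(-44605) = 31059/(-27087) + 17890*(-1/44605) = 31059*(-1/27087) - 3578/8921 = -10353/9029 - 3578/8921 = -124664875/80547709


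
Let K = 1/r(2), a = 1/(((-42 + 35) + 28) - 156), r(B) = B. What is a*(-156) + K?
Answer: 149/90 ≈ 1.6556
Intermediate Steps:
a = -1/135 (a = 1/((-7 + 28) - 156) = 1/(21 - 156) = 1/(-135) = -1/135 ≈ -0.0074074)
K = 1/2 ≈ 0.50000
a*(-156) + K = -1/135*(-156) + 1/2 = 52/45 + 1/2 = 149/90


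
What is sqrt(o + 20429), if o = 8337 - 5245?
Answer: sqrt(23521) ≈ 153.37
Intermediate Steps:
o = 3092
sqrt(o + 20429) = sqrt(3092 + 20429) = sqrt(23521)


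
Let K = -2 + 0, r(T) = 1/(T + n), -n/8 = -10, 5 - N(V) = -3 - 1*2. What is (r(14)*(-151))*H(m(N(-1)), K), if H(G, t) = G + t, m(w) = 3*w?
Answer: -2114/47 ≈ -44.979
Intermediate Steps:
N(V) = 10 (N(V) = 5 - (-3 - 1*2) = 5 - (-3 - 2) = 5 - 1*(-5) = 5 + 5 = 10)
n = 80 (n = -8*(-10) = 80)
r(T) = 1/(80 + T) (r(T) = 1/(T + 80) = 1/(80 + T))
K = -2
(r(14)*(-151))*H(m(N(-1)), K) = (-151/(80 + 14))*(3*10 - 2) = (-151/94)*(30 - 2) = ((1/94)*(-151))*28 = -151/94*28 = -2114/47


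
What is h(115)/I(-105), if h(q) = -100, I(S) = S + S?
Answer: 10/21 ≈ 0.47619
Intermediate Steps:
I(S) = 2*S
h(115)/I(-105) = -100/(2*(-105)) = -100/(-210) = -100*(-1/210) = 10/21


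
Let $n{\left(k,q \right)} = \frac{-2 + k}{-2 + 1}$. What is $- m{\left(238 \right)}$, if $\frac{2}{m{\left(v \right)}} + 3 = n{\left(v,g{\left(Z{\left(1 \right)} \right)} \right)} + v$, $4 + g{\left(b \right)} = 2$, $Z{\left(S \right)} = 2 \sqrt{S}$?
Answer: $2$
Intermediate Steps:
$g{\left(b \right)} = -2$ ($g{\left(b \right)} = -4 + 2 = -2$)
$n{\left(k,q \right)} = 2 - k$ ($n{\left(k,q \right)} = \frac{-2 + k}{-1} = \left(-2 + k\right) \left(-1\right) = 2 - k$)
$m{\left(v \right)} = -2$ ($m{\left(v \right)} = \frac{2}{-3 + \left(\left(2 - v\right) + v\right)} = \frac{2}{-3 + 2} = \frac{2}{-1} = 2 \left(-1\right) = -2$)
$- m{\left(238 \right)} = \left(-1\right) \left(-2\right) = 2$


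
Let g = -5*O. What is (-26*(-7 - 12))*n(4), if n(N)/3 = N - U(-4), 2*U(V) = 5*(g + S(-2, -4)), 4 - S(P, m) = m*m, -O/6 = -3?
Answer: 383838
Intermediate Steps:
O = 18 (O = -6*(-3) = 18)
g = -90 (g = -5*18 = -90)
S(P, m) = 4 - m² (S(P, m) = 4 - m*m = 4 - m²)
U(V) = -255 (U(V) = (5*(-90 + (4 - 1*(-4)²)))/2 = (5*(-90 + (4 - 1*16)))/2 = (5*(-90 + (4 - 16)))/2 = (5*(-90 - 12))/2 = (5*(-102))/2 = (½)*(-510) = -255)
n(N) = 765 + 3*N (n(N) = 3*(N - 1*(-255)) = 3*(N + 255) = 3*(255 + N) = 765 + 3*N)
(-26*(-7 - 12))*n(4) = (-26*(-7 - 12))*(765 + 3*4) = (-26*(-19))*(765 + 12) = 494*777 = 383838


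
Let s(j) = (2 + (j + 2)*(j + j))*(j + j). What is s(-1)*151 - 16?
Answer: -16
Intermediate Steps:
s(j) = 2*j*(2 + 2*j*(2 + j)) (s(j) = (2 + (2 + j)*(2*j))*(2*j) = (2 + 2*j*(2 + j))*(2*j) = 2*j*(2 + 2*j*(2 + j)))
s(-1)*151 - 16 = (4*(-1)*(1 + (-1)**2 + 2*(-1)))*151 - 16 = (4*(-1)*(1 + 1 - 2))*151 - 16 = (4*(-1)*0)*151 - 16 = 0*151 - 16 = 0 - 16 = -16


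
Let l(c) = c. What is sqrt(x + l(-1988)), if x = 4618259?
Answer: 99*sqrt(471) ≈ 2148.6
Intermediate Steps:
sqrt(x + l(-1988)) = sqrt(4618259 - 1988) = sqrt(4616271) = 99*sqrt(471)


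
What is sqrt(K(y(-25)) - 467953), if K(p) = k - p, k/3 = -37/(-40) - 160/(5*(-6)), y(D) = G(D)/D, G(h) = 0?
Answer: 11*I*sqrt(1546890)/20 ≈ 684.06*I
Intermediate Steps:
y(D) = 0 (y(D) = 0/D = 0)
k = 751/40 (k = 3*(-37/(-40) - 160/(5*(-6))) = 3*(-37*(-1/40) - 160/(-30)) = 3*(37/40 - 160*(-1/30)) = 3*(37/40 + 16/3) = 3*(751/120) = 751/40 ≈ 18.775)
K(p) = 751/40 - p
sqrt(K(y(-25)) - 467953) = sqrt((751/40 - 1*0) - 467953) = sqrt((751/40 + 0) - 467953) = sqrt(751/40 - 467953) = sqrt(-18717369/40) = 11*I*sqrt(1546890)/20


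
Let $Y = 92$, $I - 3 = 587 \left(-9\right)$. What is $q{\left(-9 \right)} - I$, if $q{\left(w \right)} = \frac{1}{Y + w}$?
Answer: $\frac{438241}{83} \approx 5280.0$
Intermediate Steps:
$I = -5280$ ($I = 3 + 587 \left(-9\right) = 3 - 5283 = -5280$)
$q{\left(w \right)} = \frac{1}{92 + w}$
$q{\left(-9 \right)} - I = \frac{1}{92 - 9} - -5280 = \frac{1}{83} + 5280 = \frac{438241}{83}$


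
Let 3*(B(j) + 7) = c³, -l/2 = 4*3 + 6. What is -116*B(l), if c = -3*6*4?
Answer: 14433068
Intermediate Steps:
c = -72 (c = -18*4 = -72)
l = -36 (l = -2*(4*3 + 6) = -2*(12 + 6) = -2*18 = -36)
B(j) = -124423 (B(j) = -7 + (⅓)*(-72)³ = -7 + (⅓)*(-373248) = -7 - 124416 = -124423)
-116*B(l) = -116*(-124423) = 14433068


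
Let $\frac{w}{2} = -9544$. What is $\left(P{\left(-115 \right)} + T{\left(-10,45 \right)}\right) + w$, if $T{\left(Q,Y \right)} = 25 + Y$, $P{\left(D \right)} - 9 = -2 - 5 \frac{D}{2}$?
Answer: $- \frac{37447}{2} \approx -18724.0$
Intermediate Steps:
$P{\left(D \right)} = 7 - \frac{5 D}{2}$ ($P{\left(D \right)} = 9 - \left(2 + 5 \frac{D}{2}\right) = 9 - \left(2 + \frac{5 D}{2}\right) = 7 - \frac{5 D}{2}$)
$w = -19088$ ($w = 2 \left(-9544\right) = -19088$)
$\left(P{\left(-115 \right)} + T{\left(-10,45 \right)}\right) + w = \left(\left(7 - - \frac{575}{2}\right) + \left(25 + 45\right)\right) - 19088 = \left(\left(7 + \frac{575}{2}\right) + 70\right) - 19088 = \left(\frac{589}{2} + 70\right) - 19088 = \frac{729}{2} - 19088 = - \frac{37447}{2}$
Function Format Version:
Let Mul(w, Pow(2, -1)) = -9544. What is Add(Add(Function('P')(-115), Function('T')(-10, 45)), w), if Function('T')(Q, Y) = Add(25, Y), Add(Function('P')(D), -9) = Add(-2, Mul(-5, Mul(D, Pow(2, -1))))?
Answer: Rational(-37447, 2) ≈ -18724.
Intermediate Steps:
Function('P')(D) = Add(7, Mul(Rational(-5, 2), D)) (Function('P')(D) = Add(9, Add(-2, Mul(-5, Mul(D, Pow(2, -1))))) = Add(9, Add(-2, Mul(-5, Mul(D, Rational(1, 2))))) = Add(9, Add(-2, Mul(-5, Mul(Rational(1, 2), D)))) = Add(9, Add(-2, Mul(Rational(-5, 2), D))) = Add(7, Mul(Rational(-5, 2), D)))
w = -19088 (w = Mul(2, -9544) = -19088)
Add(Add(Function('P')(-115), Function('T')(-10, 45)), w) = Add(Add(Add(7, Mul(Rational(-5, 2), -115)), Add(25, 45)), -19088) = Add(Add(Add(7, Rational(575, 2)), 70), -19088) = Add(Add(Rational(589, 2), 70), -19088) = Add(Rational(729, 2), -19088) = Rational(-37447, 2)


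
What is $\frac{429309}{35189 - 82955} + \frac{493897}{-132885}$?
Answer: $- \frac{26880070189}{2115794970} \approx -12.704$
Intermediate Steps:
$\frac{429309}{35189 - 82955} + \frac{493897}{-132885} = \frac{429309}{35189 - 82955} + 493897 \left(- \frac{1}{132885}\right) = \frac{429309}{-47766} - \frac{493897}{132885} = 429309 \left(- \frac{1}{47766}\right) - \frac{493897}{132885} = - \frac{143103}{15922} - \frac{493897}{132885} = - \frac{26880070189}{2115794970}$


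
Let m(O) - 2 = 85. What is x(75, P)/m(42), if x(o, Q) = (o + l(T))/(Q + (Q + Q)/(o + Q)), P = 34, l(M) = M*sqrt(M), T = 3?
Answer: 2725/109446 + 109*sqrt(3)/109446 ≈ 0.026623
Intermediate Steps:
m(O) = 87 (m(O) = 2 + 85 = 87)
l(M) = M**(3/2)
x(o, Q) = (o + 3*sqrt(3))/(Q + 2*Q/(Q + o)) (x(o, Q) = (o + 3**(3/2))/(Q + (Q + Q)/(o + Q)) = (o + 3*sqrt(3))/(Q + (2*Q)/(Q + o)) = (o + 3*sqrt(3))/(Q + 2*Q/(Q + o)))
x(75, P)/m(42) = ((75**2 + 34*75 + 3*34*sqrt(3) + 3*75*sqrt(3))/(34*(2 + 34 + 75)))/87 = ((1/34)*(5625 + 2550 + 102*sqrt(3) + 225*sqrt(3))/111)*(1/87) = ((1/34)*(1/111)*(8175 + 327*sqrt(3)))*(1/87) = (2725/1258 + 109*sqrt(3)/1258)*(1/87) = 2725/109446 + 109*sqrt(3)/109446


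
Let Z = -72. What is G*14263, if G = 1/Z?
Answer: -14263/72 ≈ -198.10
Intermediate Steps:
G = -1/72 (G = 1/(-72) = -1/72 ≈ -0.013889)
G*14263 = -1/72*14263 = -14263/72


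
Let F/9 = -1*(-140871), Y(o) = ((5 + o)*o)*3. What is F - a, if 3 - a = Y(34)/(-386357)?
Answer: 489837309474/386357 ≈ 1.2678e+6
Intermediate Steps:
Y(o) = 3*o*(5 + o) (Y(o) = (o*(5 + o))*3 = 3*o*(5 + o))
a = 1163049/386357 (a = 3 - 3*34*(5 + 34)/(-386357) = 3 - 3*34*39*(-1)/386357 = 3 - 3978*(-1)/386357 = 3 - 1*(-3978/386357) = 3 + 3978/386357 = 1163049/386357 ≈ 3.0103)
F = 1267839 (F = 9*(-1*(-140871)) = 9*140871 = 1267839)
F - a = 1267839 - 1*1163049/386357 = 1267839 - 1163049/386357 = 489837309474/386357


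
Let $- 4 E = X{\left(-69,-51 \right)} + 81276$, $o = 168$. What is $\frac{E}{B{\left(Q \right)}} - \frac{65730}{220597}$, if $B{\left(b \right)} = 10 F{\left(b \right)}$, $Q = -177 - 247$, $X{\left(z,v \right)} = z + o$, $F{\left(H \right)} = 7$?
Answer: $- \frac{513413865}{1764776} \approx -290.92$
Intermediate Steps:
$X{\left(z,v \right)} = 168 + z$ ($X{\left(z,v \right)} = z + 168 = 168 + z$)
$Q = -424$
$B{\left(b \right)} = 70$ ($B{\left(b \right)} = 10 \cdot 7 = 70$)
$E = - \frac{81375}{4}$ ($E = - \frac{\left(168 - 69\right) + 81276}{4} = - \frac{99 + 81276}{4} = \left(- \frac{1}{4}\right) 81375 = - \frac{81375}{4} \approx -20344.0$)
$\frac{E}{B{\left(Q \right)}} - \frac{65730}{220597} = - \frac{81375}{4 \cdot 70} - \frac{65730}{220597} = \left(- \frac{81375}{4}\right) \frac{1}{70} - \frac{65730}{220597} = - \frac{2325}{8} - \frac{65730}{220597} = - \frac{513413865}{1764776}$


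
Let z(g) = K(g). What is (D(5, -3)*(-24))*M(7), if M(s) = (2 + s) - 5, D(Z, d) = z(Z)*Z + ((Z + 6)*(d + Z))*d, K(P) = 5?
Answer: 3936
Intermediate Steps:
z(g) = 5
D(Z, d) = 5*Z + d*(6 + Z)*(Z + d) (D(Z, d) = 5*Z + ((Z + 6)*(d + Z))*d = 5*Z + ((6 + Z)*(Z + d))*d = 5*Z + d*(6 + Z)*(Z + d))
M(s) = -3 + s
(D(5, -3)*(-24))*M(7) = ((5*5 + 6*(-3)² + 5*(-3)² - 3*5² + 6*5*(-3))*(-24))*(-3 + 7) = ((25 + 6*9 + 5*9 - 3*25 - 90)*(-24))*4 = ((25 + 54 + 45 - 75 - 90)*(-24))*4 = -41*(-24)*4 = 984*4 = 3936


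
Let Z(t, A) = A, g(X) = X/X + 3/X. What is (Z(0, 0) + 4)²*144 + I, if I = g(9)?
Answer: 6916/3 ≈ 2305.3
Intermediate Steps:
g(X) = 1 + 3/X
I = 4/3 (I = (3 + 9)/9 = (⅑)*12 = 4/3 ≈ 1.3333)
(Z(0, 0) + 4)²*144 + I = (0 + 4)²*144 + 4/3 = 4²*144 + 4/3 = 16*144 + 4/3 = 2304 + 4/3 = 6916/3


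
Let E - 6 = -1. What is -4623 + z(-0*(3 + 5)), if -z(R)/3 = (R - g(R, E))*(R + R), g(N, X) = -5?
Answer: -4623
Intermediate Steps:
E = 5 (E = 6 - 1 = 5)
z(R) = -6*R*(5 + R) (z(R) = -3*(R - 1*(-5))*(R + R) = -3*(R + 5)*2*R = -3*(5 + R)*2*R = -6*R*(5 + R))
-4623 + z(-0*(3 + 5)) = -4623 - 6*(-0*(3 + 5))*(5 - 0*(3 + 5)) = -4623 - 6*(-0*8)*(5 - 0*8) = -4623 - 6*(-10*0)*(5 - 10*0) = -4623 - 6*0*(5 + 0) = -4623 - 6*0*5 = -4623 + 0 = -4623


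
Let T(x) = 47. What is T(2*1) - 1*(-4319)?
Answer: 4366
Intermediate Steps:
T(2*1) - 1*(-4319) = 47 - 1*(-4319) = 47 + 4319 = 4366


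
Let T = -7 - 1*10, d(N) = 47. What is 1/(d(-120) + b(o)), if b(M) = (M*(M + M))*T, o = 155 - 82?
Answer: -1/181139 ≈ -5.5206e-6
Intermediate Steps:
o = 73
T = -17 (T = -7 - 10 = -17)
b(M) = -34*M² (b(M) = (M*(M + M))*(-17) = (M*(2*M))*(-17) = (2*M²)*(-17) = -34*M²)
1/(d(-120) + b(o)) = 1/(47 - 34*73²) = 1/(47 - 34*5329) = 1/(47 - 181186) = 1/(-181139) = -1/181139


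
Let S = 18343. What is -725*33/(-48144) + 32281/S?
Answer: 39078289/17315792 ≈ 2.2568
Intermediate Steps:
-725*33/(-48144) + 32281/S = -725*33/(-48144) + 32281/18343 = -23925*(-1/48144) + 32281*(1/18343) = 7975/16048 + 32281/18343 = 39078289/17315792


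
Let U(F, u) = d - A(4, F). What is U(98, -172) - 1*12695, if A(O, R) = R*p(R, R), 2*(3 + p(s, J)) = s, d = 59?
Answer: -17144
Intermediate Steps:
p(s, J) = -3 + s/2
A(O, R) = R*(-3 + R/2)
U(F, u) = 59 - F*(-6 + F)/2
U(98, -172) - 1*12695 = (59 - ½*98*(-6 + 98)) - 1*12695 = (59 - ½*98*92) - 12695 = (59 - 4508) - 12695 = -4449 - 12695 = -17144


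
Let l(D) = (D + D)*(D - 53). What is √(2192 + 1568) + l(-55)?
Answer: 11880 + 4*√235 ≈ 11941.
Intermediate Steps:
l(D) = 2*D*(-53 + D) (l(D) = (2*D)*(-53 + D) = 2*D*(-53 + D))
√(2192 + 1568) + l(-55) = √(2192 + 1568) + 2*(-55)*(-53 - 55) = √3760 + 2*(-55)*(-108) = 4*√235 + 11880 = 11880 + 4*√235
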